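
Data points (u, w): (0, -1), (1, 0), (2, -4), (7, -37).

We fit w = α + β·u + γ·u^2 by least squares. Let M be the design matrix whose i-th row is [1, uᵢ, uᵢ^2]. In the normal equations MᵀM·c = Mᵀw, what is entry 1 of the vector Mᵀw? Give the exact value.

-42

Entry 1 ↔ basis 1, so (Mᵀw)_{1} = Σᵢ wᵢ = (1)·(-1) + (1)·(0) + (1)·(-4) + (1)·(-37) = -42.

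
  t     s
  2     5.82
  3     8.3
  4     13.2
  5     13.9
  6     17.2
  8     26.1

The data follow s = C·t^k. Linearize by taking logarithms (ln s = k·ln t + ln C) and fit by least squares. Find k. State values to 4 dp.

k = 1.0567

Let Y = ln s. Fitting Y = k·ln t + ln C by least squares:
Sums: Σln t = 8.6587, Σ(ln t)² = 13.7340, Σln s = 15.1965, Σln t·ln s = 23.2390.
Normal system: [[13.7340, 8.6587]; [8.6587, 6]]·[k, ln C]ᵀ = [23.2390, 15.1965]ᵀ.
Slope k = (n·Σln t·ln s − Σln t·Σln s)/(n·Σ(ln t)² − (Σln t)²) = (6·23.2390 − 8.6587·15.1965)/7.4309 = 1.05667; ln C = (Σln s − k·Σln t)/n = 1.00786.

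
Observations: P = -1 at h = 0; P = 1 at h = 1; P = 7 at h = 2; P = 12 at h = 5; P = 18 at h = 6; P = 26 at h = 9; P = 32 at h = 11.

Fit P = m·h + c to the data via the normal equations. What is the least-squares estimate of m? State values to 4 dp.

Compute the Gram sums: Σh·h = 268, Σh = 34, Σ1 = 7.
Moment sums: Σh·P = 769, ΣP = 95.
Determinant 268·7 − 34² = 720.
m = (769·7 − 34·95)/720 = 2153/720; c = (268·95 − 34·769)/720 = -343/360.

m = 2.9903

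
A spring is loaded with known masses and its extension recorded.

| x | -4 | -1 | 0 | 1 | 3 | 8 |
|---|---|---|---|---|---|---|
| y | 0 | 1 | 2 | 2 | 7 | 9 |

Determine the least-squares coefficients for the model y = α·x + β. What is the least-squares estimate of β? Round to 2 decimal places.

β = 2.52

AᵀA·[α, β]ᵀ = Aᵀy reads: 91·α + 7·β = 94;  7·α + 6·β = 21.
det = 91·6 − 7² = 497.
α = (94·6 − 7·21)/497 = 417/497; β = (91·21 − 7·94)/497 = 179/71.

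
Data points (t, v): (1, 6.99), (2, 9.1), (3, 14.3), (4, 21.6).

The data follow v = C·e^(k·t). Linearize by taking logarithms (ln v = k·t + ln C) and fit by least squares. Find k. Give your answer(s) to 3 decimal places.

Linearized form: ln v = k·t + ln C. From the 4 transformed points,
Σt = 10.0000, Σ(t)² = 30.0000, Σln v = 9.8857, Σt·ln v = 26.6326.
Normal system: [[30.0000, 10.0000]; [10.0000, 4]]·[k, ln C]ᵀ = [26.6326, 9.8857]ᵀ.
Δ = 30.0000·4 − (10.0000)² = 20.0000; k = (26.6326·4 − 10.0000·9.8857)/20.0000 = 0.38366, ln C = (30.0000·9.8857 − 10.0000·26.6326)/20.0000 = 1.51227.

k = 0.384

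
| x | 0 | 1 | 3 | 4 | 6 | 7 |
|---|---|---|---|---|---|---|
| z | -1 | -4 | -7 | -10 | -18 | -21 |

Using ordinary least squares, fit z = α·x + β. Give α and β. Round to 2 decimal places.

α = -2.84, β = -0.23

Compute the Gram sums: Σx·x = 111, Σx = 21, Σ1 = 6.
Moment sums: Σx·z = -320, Σz = -61.
MᵀM·[α, β]ᵀ = Mᵀz becomes [[111, 21]; [21, 6]]·[α, β]ᵀ = [-320, -61]ᵀ.
det = 111·6 − 21² = 225.
α = ((-320)·6 − 21·(-61))/225 = -71/25; β = (111·(-61) − 21·(-320))/225 = -17/75.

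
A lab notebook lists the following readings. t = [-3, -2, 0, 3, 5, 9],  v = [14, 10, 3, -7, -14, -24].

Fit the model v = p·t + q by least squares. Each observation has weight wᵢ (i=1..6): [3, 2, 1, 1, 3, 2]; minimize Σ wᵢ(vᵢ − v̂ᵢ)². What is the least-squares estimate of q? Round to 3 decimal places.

q = 3.544

Entries of MᵀWM: Σwᵢ·t·t = 281, Σwᵢ·t = 23, Σwᵢ·1 = 12.
For MᵀWv: Σwᵢ·t·v = -829, Σwᵢ·v = -32.
Normal equations: [[281, 23]; [23, 12]]·[p, q]ᵀ = [-829, -32]ᵀ.
det = 281·12 − 23² = 2843.
p = ((-829)·12 − 23·(-32))/2843 = -9212/2843; q = (281·(-32) − 23·(-829))/2843 = 10075/2843.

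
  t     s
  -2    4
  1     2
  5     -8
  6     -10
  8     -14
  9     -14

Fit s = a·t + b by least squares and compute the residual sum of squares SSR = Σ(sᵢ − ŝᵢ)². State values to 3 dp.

Entries of AᵀA: Σt·t = 211, Σt = 27, Σ1 = 6.
For Aᵀs: Σt·s = -344, Σs = -40.
AᵀA·[a, b]ᵀ = Aᵀs becomes [[211, 27]; [27, 6]]·[a, b]ᵀ = [-344, -40]ᵀ.
Eliminating b: 6·(row 1) − 27·(row 2) gives 537·a = 6·(-344) − 27·(-40) = -984, so a = -328/179.
Then b = ((-40) − 27·(-328/179))/6 = 848/537.
Residuals: -668/537, 1210/537, -224/537, -314/537, -494/537, 490/537; SSR = 4736/537.

SSR = 8.819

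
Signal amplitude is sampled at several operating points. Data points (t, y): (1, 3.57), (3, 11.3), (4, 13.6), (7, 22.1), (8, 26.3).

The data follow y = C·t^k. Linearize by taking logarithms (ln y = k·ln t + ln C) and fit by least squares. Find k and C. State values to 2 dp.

With ln yᵢ as the transformed response and ln tᵢ as the regressor:
XᵀX = [[11.2394, 6.5103]; [6.5103, 5]], rhs = [19.1048, 12.6726]ᵀ  (here Σln t = 6.5103, Σ(ln t)² = 11.2394, Σln y = 12.6726, Σln t·ln y = 19.1048).
Solving (det = 13.8136): k = 0.94272, ln C = 1.30704, so C = exp(1.30704) = 3.69522.

k = 0.94, C = 3.70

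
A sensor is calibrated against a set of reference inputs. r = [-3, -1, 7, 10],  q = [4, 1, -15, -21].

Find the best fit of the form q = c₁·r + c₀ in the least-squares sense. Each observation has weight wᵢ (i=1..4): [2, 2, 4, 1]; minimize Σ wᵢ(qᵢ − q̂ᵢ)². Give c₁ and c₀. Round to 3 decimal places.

Normal-equation sums: Σwᵢ·r·r = 316, Σwᵢ·r = 30, Σwᵢ·1 = 9.
And Σwᵢ·r·q = -656, Σwᵢ·q = -71.
Normal equations: [[316, 30]; [30, 9]]·[c₁, c₀]ᵀ = [-656, -71]ᵀ.
Δ = 316·9 − 30² = 1944.
c₁ = ((-656)·9 − 30·(-71))/1944 = -629/324; c₀ = (316·(-71) − 30·(-656))/1944 = -689/486.

c₁ = -1.941, c₀ = -1.418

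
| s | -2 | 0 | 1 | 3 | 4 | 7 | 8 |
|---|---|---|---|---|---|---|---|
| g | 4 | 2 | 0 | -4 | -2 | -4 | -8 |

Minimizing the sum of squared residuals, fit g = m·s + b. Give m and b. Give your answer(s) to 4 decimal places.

m = -1.0500, b = 1.4357

Setting ∂/∂m … = 0 gives: 143·m + 21·b = -120;  21·m + 7·b = -12.
(Σs·s = 143, Σs = 21, Σ1 = 7, Σs·g = -120, Σg = -12.)
Determinant 143·7 − 21² = 560.
m = ((-120)·7 − 21·(-12))/560 = -21/20; b = (143·(-12) − 21·(-120))/560 = 201/140.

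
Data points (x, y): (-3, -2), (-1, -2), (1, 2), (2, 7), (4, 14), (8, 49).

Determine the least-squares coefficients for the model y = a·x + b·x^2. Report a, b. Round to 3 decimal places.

Sums needed: Σx·x = 95, Σx·x^2 = 557, Σx^2·x^2 = 4451.
Right-hand side: Σx·y = 472, Σx^2·y = 3370.
So AᵀA·[a, b]ᵀ = Aᵀy: [[95, 557]; [557, 4451]]·[a, b]ᵀ = [472, 3370]ᵀ.
Δ = 95·4451 − 557² = 112596.
a = (472·4451 − 557·3370)/112596 = 37297/18766; b = (95·3370 − 557·472)/112596 = 9541/18766.

a = 1.987, b = 0.508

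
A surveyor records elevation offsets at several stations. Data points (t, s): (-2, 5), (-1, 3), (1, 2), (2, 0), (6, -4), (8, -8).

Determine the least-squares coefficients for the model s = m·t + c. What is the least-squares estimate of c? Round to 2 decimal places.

Compute the Gram sums: Σt·t = 110, Σt = 14, Σ1 = 6.
For Mᵀs: Σt·s = -99, Σs = -2.
MᵀM·[m, c]ᵀ = Mᵀs becomes [[110, 14]; [14, 6]]·[m, c]ᵀ = [-99, -2]ᵀ.
Determinant 110·6 − 14² = 464.
m = ((-99)·6 − 14·(-2))/464 = -283/232; c = (110·(-2) − 14·(-99))/464 = 583/232.

c = 2.51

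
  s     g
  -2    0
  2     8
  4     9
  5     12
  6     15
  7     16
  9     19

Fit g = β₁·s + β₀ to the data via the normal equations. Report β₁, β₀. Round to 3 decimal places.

Setting ∂/∂β₁ … = 0 gives: 215·β₁ + 31·β₀ = 485;  31·β₁ + 7·β₀ = 79.
(Σs·s = 215, Σs = 31, Σ1 = 7, Σs·g = 485, Σg = 79.)
det = 215·7 − 31² = 544.
β₁ = (485·7 − 31·79)/544 = 473/272; β₀ = (215·79 − 31·485)/544 = 975/272.

β₁ = 1.739, β₀ = 3.585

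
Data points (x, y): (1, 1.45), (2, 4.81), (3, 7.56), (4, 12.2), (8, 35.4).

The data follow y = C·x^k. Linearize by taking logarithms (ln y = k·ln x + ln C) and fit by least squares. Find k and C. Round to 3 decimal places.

k = 1.516, C = 1.511

Let Y = ln y. Fitting Y = k·ln x + ln C by least squares:
Σln x = 5.2575, Σ(ln x)² = 7.9333, Σln y = 10.0333, Σln x·ln y = 14.1956.
Equations: 7.9333·k + 5.2575·ln C = 14.1956;  5.2575·k + 5·ln C = 10.0333.
Δ = 7.9333·5 − (5.2575)² = 12.0252; k = (14.1956·5 − 5.2575·10.0333)/12.0252 = 1.51581, ln C = (7.9333·10.0333 − 5.2575·14.1956)/12.0252 = 0.41278, so C = exp(0.41278) = 1.51102.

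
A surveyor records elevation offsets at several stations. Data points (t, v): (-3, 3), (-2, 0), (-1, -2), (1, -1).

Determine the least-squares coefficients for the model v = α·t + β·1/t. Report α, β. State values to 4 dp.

Normal-equation sums: Σt·t = 15, Σt·1/t = 4, Σ1/t·1/t = 85/36.
Moment sums: Σt·v = -8, Σ1/t·v = 0.
MᵀM·[α, β]ᵀ = Mᵀv becomes [[15, 4]; [4, 85/36]]·[α, β]ᵀ = [-8, 0]ᵀ.
Eliminating β: (85/36)·(row 1) − 4·(row 2) gives (233/12)·α = (85/36)·(-8) − 4·0 = -170/9, so α = -680/699.
Then β = (0 − 4·(-680/699))/(85/36) = 384/233.

α = -0.9728, β = 1.6481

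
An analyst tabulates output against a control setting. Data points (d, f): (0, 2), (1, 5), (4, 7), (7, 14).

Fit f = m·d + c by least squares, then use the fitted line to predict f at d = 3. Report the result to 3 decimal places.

Forming AᵀA = [[66, 12]; [12, 4]] and Aᵀf = [131, 28]ᵀ gives AᵀA·[m, c]ᵀ = Aᵀf.
det = 66·4 − 12² = 120.
m = (131·4 − 12·28)/120 = 47/30; c = (66·28 − 12·131)/120 = 23/10.
At d = 3: f̂ = (47/30)·(3) + (23/10)·(1) = 7.

f̂ = 7.000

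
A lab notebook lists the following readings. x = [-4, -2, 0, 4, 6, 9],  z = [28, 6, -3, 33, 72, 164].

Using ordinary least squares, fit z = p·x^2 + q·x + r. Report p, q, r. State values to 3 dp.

p = 1.995, q = 0.465, r = -1.879

The normal system AᵀA·[p, q, r]ᵀ = Aᵀz is [[8385, 937, 153]; [937, 153, 13]; [153, 13, 6]]·[p, q, r]ᵀ = [16876, 1916, 300]ᵀ.
Row-reducing yields p = 41266/20685, q = 458/985, r = -38872/20685.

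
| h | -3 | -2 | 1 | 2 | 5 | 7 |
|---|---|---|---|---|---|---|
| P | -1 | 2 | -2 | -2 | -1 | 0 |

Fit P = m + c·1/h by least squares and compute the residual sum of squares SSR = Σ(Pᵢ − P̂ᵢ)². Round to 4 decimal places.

Setting ∂/∂m … = 0 gives: 6·m + (106/105)·c = -4;  (106/105)·m + (36857/22050)·c = -58/15.
(Σ1 = 6, Σ1/h = 106/105, Σ1/h·1/h = 36857/22050, ΣP = -4, Σ1/h·P = -58/15.)
Δ = 6·(36857/22050) − (106/105)² = 19867/2205.
m = ((-4)·(36857/22050) − (106/105)·(-58/15))/(19867/2205) = -30678/99335; c = (6·(-58/15) − (106/105)·(-4))/(19867/2205) = -42252/19867.
Residuals: -139077/99335, 123718/99335, 43268/99335, -62362/99335, -5281/19867, 60858/99335; SSR = 451106/99335.

SSR = 4.5413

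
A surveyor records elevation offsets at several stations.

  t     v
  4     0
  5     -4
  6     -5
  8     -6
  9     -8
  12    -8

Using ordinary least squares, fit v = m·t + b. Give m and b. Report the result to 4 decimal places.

XᵀX·[m, b]ᵀ = Xᵀv reads: 366·m + 44·b = -266;  44·m + 6·b = -31.
Eliminating b: 6·(row 1) − 44·(row 2) gives 260·m = 6·(-266) − 44·(-31) = -232, so m = -58/65.
Then b = ((-31) − 44·(-58/65))/6 = 179/130.

m = -0.8923, b = 1.3769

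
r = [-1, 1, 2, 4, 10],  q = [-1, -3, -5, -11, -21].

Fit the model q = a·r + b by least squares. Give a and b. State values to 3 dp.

a = -1.904, b = -2.107

Entries of MᵀM: Σr·r = 122, Σr = 16, Σ1 = 5.
And Σr·q = -266, Σq = -41.
So MᵀM·[a, b]ᵀ = Mᵀq: [[122, 16]; [16, 5]]·[a, b]ᵀ = [-266, -41]ᵀ.
det = 122·5 − 16² = 354.
a = ((-266)·5 − 16·(-41))/354 = -337/177; b = (122·(-41) − 16·(-266))/354 = -373/177.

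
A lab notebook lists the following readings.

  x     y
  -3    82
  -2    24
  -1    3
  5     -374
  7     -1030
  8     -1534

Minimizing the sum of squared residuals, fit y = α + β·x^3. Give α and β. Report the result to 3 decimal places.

Sums needed: Σ1 = 6, Σx^3 = 944, Σx^3·x^3 = 396212.
And Σy = -2829, Σx^3·y = -1187857.
MᵀM·[α, β]ᵀ = Mᵀy becomes [[6, 944]; [944, 396212]]·[α, β]ᵀ = [-2829, -1187857]ᵀ.
Eliminating β: 396212·(row 1) − 944·(row 2) gives 1486136·α = 396212·(-2829) − 944·(-1187857) = 453260, so α = 113315/371534.
Then β = ((-1187857) − 944·(113315/371534))/396212 = -2228283/743068.

α = 0.305, β = -2.999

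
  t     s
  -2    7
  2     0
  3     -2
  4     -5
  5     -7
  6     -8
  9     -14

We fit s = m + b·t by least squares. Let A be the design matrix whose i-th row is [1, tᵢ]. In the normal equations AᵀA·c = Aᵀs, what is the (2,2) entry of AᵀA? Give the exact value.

Row 2 ↔ basis t, column 2 ↔ basis t, so (AᵀA)_{2,2} = Σᵢ (t)·(t) = (-2)·(-2) + (2)·(2) + (3)·(3) + (4)·(4) + (5)·(5) + (6)·(6) + (9)·(9) = 175.

175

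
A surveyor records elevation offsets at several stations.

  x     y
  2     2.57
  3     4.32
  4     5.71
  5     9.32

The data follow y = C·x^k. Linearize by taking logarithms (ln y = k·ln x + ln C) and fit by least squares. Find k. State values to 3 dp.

k = 1.345

Taking logs, ln y = k·ln x + ln C, so regress ln y on ln x.
XᵀX = [[6.1995, 4.7875]; [4.7875, 4]], rhs = [8.2696, 6.3815]ᵀ  (here Σln x = 4.7875, Σ(ln x)² = 6.1995, Σln y = 6.3815, Σln x·ln y = 8.2696).
Δ = 6.1995·4 − (4.7875)² = 1.8779; k = (8.2696·4 − 4.7875·6.3815)/1.8779 = 1.34546, ln C = (6.1995·6.3815 − 4.7875·8.2696)/1.8779 = -0.01496.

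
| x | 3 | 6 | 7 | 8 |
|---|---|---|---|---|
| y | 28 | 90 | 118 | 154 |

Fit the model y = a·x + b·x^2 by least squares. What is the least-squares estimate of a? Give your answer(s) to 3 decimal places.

Forming AᵀA = [[158, 1098]; [1098, 7874]] and Aᵀy = [2682, 19130]ᵀ gives AᵀA·[a, b]ᵀ = Aᵀy.
Determinant 158·7874 − 1098² = 38488.
a = (2682·7874 − 1098·19130)/38488 = 14166/4811; b = (158·19130 − 1098·2682)/38488 = 9713/4811.

a = 2.945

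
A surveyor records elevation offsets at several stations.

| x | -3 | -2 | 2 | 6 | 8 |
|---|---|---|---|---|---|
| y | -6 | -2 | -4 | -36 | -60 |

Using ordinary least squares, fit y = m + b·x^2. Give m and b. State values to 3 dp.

The normal system MᵀM·[m, b]ᵀ = Mᵀy is [[5, 117]; [117, 5505]]·[m, b]ᵀ = [-108, -5214]ᵀ.
det = 5·5505 − 117² = 13836.
m = ((-108)·5505 − 117·(-5214))/13836 = 2583/2306; b = (5·(-5214) − 117·(-108))/13836 = -2239/2306.

m = 1.120, b = -0.971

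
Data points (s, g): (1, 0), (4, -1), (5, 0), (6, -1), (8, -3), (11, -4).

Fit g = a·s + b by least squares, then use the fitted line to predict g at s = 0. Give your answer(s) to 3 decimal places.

Forming XᵀX = [[263, 35]; [35, 6]] and Xᵀg = [-78, -9]ᵀ gives XᵀX·[a, b]ᵀ = Xᵀg.
det = 263·6 − 35² = 353.
a = ((-78)·6 − 35·(-9))/353 = -153/353; b = (263·(-9) − 35·(-78))/353 = 363/353.
At s = 0: ĝ = (-153/353)·(0) + (363/353)·(1) = 363/353.

ĝ = 1.028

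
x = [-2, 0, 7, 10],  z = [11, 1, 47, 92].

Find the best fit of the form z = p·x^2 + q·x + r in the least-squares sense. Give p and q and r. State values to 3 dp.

p = 0.995, q = -1.001, r = 3.437

Entries of MᵀM: Σx^2·x^2 = 12417, Σx^2·x = 1335, Σx^2 = 153, Σx·x = 153, Σx = 15, Σ1 = 4.
For Mᵀz: Σx^2·z = 11547, Σx·z = 1227, Σz = 151.
Row-reducing yields p = 12305/12364, q = -12379/12364, r = 10624/3091.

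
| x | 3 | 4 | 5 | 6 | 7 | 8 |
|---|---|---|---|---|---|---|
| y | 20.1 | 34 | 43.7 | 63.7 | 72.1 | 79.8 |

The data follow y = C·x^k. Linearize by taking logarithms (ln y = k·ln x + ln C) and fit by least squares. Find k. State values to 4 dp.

k = 1.4293

Let Y = ln y. Fitting Y = k·ln x + ln C by least squares:
AᵀA = [[17.0401, 9.9115]; [9.9115, 6]], rhs = [39.1396, 23.1162]ᵀ  (here Σln x = 9.9115, Σ(ln x)² = 17.0401, Σln y = 23.1162, Σln x·ln y = 39.1396).
Solving (det = 4.0036): k = 1.42930, ln C = 1.49163.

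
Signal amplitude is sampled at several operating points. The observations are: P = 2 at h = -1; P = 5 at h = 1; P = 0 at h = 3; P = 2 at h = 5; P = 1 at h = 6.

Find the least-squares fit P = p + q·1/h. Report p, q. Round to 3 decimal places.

p = 1.854, q = 1.041

Normal-equation sums: Σ1 = 5, Σ1/h = 7/10, Σ1/h·1/h = 1961/900.
And ΣP = 10, Σ1/h·P = 107/30.
AᵀA·[p, q]ᵀ = AᵀP becomes [[5, 7/10]; [7/10, 1961/900]]·[p, q]ᵀ = [10, 107/30]ᵀ.
Eliminating q: (1961/900)·(row 1) − (7/10)·(row 2) gives (2341/225)·p = (1961/900)·10 − (7/10)·(107/30) = 17363/900, so p = 17363/9364.
Then q = ((107/30) − (7/10)·(17363/9364))/(1961/900) = 4875/4682.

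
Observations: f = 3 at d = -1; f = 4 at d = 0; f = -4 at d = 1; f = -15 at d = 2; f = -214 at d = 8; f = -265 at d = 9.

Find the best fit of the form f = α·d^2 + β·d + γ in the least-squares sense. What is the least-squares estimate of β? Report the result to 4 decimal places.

From the data, Σd^2·d^2 = 10675, Σd^2·d = 1249, Σd^2 = 151, Σd·d = 151, Σd = 19, Σ1 = 6.
Right-hand side: Σd^2·f = -35222, Σd·f = -4134, Σf = -491.
So XᵀX·[α, β, γ]ᵀ = Xᵀf: [[10675, 1249, 151]; [1249, 151, 19]; [151, 19, 6]]·[α, β, γ]ᵀ = [-35222, -4134, -491]ᵀ.
Solving the 3×3 system (Gaussian elimination) gives α = -53287/18168, β = -63665/18168, γ = 9319/3028.

β = -3.5042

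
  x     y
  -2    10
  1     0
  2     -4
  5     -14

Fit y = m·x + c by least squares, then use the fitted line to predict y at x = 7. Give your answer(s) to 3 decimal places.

ŷ = -20.920

Compute the Gram sums: Σx·x = 34, Σx = 6, Σ1 = 4.
And Σx·y = -98, Σy = -8.
Eliminating c: 4·(row 1) − 6·(row 2) gives 100·m = 4·(-98) − 6·(-8) = -344, so m = -86/25.
Then c = ((-8) − 6·(-86/25))/4 = 79/25.
At x = 7: ŷ = (-86/25)·(7) + (79/25)·(1) = -523/25.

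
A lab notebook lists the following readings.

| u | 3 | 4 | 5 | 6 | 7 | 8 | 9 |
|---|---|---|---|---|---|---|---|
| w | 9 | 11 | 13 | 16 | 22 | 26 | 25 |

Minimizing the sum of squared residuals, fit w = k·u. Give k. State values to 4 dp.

k = 2.9250

XᵀX·[k]ᵀ = Xᵀw reads: 280·k = 819.
(Σu·u = 280, Σu·w = 819.)
Hence k = 819 / 280 ≈ 2.925.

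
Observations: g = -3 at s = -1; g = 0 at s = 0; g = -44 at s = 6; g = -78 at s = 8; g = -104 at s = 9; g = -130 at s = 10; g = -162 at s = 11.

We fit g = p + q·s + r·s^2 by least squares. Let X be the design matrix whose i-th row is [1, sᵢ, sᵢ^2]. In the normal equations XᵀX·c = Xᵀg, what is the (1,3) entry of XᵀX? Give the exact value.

403

Row 1 ↔ basis 1, column 3 ↔ basis s^2, so (XᵀX)_{1,3} = Σᵢ s^2 = (1)·(1) + (1)·(0) + (1)·(36) + (1)·(64) + (1)·(81) + (1)·(100) + (1)·(121) = 403.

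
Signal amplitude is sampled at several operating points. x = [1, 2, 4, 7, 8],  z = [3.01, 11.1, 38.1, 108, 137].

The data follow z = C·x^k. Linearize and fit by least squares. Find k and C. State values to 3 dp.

Taking logs, ln z = k·ln x + ln C, so regress ln z on ln x.
AᵀA = [[10.5129, 6.1048]; [6.1048, 5]], rhs = [26.0566, 16.7512]ᵀ  (here Σln x = 6.1048, Σ(ln x)² = 10.5129, Σln z = 16.7512, Σln x·ln z = 26.0566).
Slope k = (n·Σln x·ln z − Σln x·Σln z)/(n·Σ(ln x)² − (Σln x)²) = (5·26.0566 − 6.1048·16.7512)/15.2960 = 1.83187; ln C = (Σln z − k·Σln x)/n = 1.11361, so C = exp(1.11361) = 3.04533.

k = 1.832, C = 3.045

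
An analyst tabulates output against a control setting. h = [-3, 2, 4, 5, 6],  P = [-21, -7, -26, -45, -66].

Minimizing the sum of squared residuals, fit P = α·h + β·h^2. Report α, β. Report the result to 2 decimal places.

Sums needed: Σh·h = 90, Σh·h^2 = 386, Σh^2·h^2 = 2274.
Moment sums: Σh·P = -676, Σh^2·P = -4134.
Normal equations: [[90, 386]; [386, 2274]]·[α, β]ᵀ = [-676, -4134]ᵀ.
Determinant 90·2274 − 386² = 55664.
α = ((-676)·2274 − 386·(-4134))/55664 = 14625/13916; β = (90·(-4134) − 386·(-676))/55664 = -27781/13916.

α = 1.05, β = -2.00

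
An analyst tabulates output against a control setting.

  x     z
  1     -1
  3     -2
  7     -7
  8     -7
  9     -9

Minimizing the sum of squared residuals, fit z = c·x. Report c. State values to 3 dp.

c = -0.946

The normal system MᵀM·[c]ᵀ = Mᵀz is [[204]]·[c]ᵀ = [-193]ᵀ.
Hence c = -193 / 204 ≈ -0.946078.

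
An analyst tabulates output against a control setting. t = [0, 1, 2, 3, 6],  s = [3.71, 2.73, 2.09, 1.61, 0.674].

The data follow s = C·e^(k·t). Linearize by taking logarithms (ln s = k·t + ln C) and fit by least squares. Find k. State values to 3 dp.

Taking logs, ln s = k·t + ln C, so regress ln s on t.
XᵀX = [[50.0000, 12.0000]; [12.0000, 5]], rhs = [1.5402, 3.1342]ᵀ  (here Σt = 12.0000, Σ(t)² = 50.0000, Σln s = 3.1342, Σt·ln s = 1.5402).
Slope k = (n·Σt·ln s − Σt·Σln s)/(n·Σ(t)² − (Σt)²) = (5·1.5402 − 12.0000·3.1342)/106.0000 = -0.28217; ln C = (Σln s − k·Σt)/n = 1.30404.

k = -0.282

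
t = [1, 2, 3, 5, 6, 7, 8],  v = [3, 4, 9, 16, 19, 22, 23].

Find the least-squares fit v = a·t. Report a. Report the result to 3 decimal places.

Setting ∂/∂a … = 0 gives: 188·a = 570.
(Σt·t = 188, Σt·v = 570.)
a = 570/188 = 3.03191.

a = 3.032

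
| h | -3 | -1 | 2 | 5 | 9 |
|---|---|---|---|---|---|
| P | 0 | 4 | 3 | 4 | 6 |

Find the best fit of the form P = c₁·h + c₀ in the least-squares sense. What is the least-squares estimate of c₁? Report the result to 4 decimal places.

With design matrix M, MᵀM = [[120, 12]; [12, 5]] and MᵀP = [76, 17]ᵀ.
Δ = 120·5 − 12² = 456.
c₁ = (76·5 − 12·17)/456 = 22/57; c₀ = (120·17 − 12·76)/456 = 47/19.

c₁ = 0.3860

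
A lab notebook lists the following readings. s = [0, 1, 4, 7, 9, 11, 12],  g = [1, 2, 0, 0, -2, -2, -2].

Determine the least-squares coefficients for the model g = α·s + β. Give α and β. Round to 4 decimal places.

α = -0.3186, β = 1.5738

From the data, Σs·s = 412, Σs = 44, Σ1 = 7.
Right-hand side: Σs·g = -62, Σg = -3.
Determinant 412·7 − 44² = 948.
α = ((-62)·7 − 44·(-3))/948 = -151/474; β = (412·(-3) − 44·(-62))/948 = 373/237.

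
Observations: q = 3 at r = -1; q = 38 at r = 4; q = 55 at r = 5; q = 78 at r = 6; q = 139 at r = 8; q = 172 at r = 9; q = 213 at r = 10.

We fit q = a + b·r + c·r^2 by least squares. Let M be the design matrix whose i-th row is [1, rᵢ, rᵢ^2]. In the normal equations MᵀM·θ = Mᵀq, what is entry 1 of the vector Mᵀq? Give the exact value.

698

Entry 1 ↔ basis 1, so (Mᵀq)_{1} = Σᵢ qᵢ = (1)·(3) + (1)·(38) + (1)·(55) + (1)·(78) + (1)·(139) + (1)·(172) + (1)·(213) = 698.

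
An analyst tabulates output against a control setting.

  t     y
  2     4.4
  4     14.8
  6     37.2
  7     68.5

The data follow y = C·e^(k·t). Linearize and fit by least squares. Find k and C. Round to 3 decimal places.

Let Y = ln y. Fitting Y = k·t + ln C by least squares:
XᵀX = [[105.0000, 19.0000]; [19.0000, 4]], rhs = [65.0274, 12.0194]ᵀ  (here Σt = 19.0000, Σ(t)² = 105.0000, Σln y = 12.0194, Σt·ln y = 65.0274).
Slope k = (n·Σt·ln y − Σt·Σln y)/(n·Σ(t)² − (Σt)²) = (4·65.0274 − 19.0000·12.0194)/59.0000 = 0.53799; ln C = (Σln y − k·Σt)/n = 0.44938, so C = exp(0.44938) = 1.56734.

k = 0.538, C = 1.567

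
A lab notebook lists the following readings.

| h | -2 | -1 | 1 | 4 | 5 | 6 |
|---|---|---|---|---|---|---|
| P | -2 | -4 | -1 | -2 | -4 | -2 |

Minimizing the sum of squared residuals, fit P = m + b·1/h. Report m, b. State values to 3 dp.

Setting ∂/∂m … = 0 gives: 6·m + (7/60)·b = -15;  (7/60)·m + (8569/3600)·b = 71/30.
Determinant 6·(8569/3600) − (7/60)² = 10273/720.
m = ((-15)·(8569/3600) − (7/60)·(71/30))/(10273/720) = -129529/51365; b = (6·(71/30) − (7/60)·(-15))/(10273/720) = 11484/10273.

m = -2.522, b = 1.118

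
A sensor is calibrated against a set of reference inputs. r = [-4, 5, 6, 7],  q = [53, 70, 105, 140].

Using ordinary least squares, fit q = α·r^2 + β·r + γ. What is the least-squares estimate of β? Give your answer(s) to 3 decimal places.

β = -0.976

Setting ∂/∂α … = 0 gives: 4578·α + 620·β + 126·γ = 13238;  620·α + 126·β + 14·γ = 1748;  126·α + 14·β + 4·γ = 368.
Row-reducing yields α = 22201/7426, β = -7247/7426, γ = 9225/7426.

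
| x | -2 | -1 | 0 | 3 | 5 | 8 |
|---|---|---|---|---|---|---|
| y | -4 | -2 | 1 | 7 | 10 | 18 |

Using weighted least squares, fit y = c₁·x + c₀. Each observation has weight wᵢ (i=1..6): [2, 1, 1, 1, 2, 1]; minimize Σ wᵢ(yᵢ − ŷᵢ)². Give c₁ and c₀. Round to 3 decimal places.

c₁ = 2.110, c₀ = 0.280

Sums needed: Σwᵢ·x·x = 132, Σwᵢ·x = 16, Σwᵢ·1 = 8.
Moment sums: Σwᵢ·x·y = 283, Σwᵢ·y = 36.
Δ = 132·8 − 16² = 800.
c₁ = (283·8 − 16·36)/800 = 211/100; c₀ = (132·36 − 16·283)/800 = 7/25.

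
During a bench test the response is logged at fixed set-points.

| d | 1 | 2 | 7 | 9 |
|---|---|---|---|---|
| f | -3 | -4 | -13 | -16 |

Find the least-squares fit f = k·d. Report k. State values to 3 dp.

k = -1.822

The normal system XᵀX·[k]ᵀ = Xᵀf is [[135]]·[k]ᵀ = [-246]ᵀ.
k = (-246)/135 = -1.82222.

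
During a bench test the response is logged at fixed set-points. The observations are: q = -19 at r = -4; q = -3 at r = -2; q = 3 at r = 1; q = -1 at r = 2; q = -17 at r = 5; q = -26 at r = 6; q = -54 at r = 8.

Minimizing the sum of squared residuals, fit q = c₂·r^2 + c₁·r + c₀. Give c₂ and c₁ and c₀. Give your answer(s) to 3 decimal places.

Sums needed: Σr^2·r^2 = 6306, Σr^2·r = 790, Σr^2 = 150, Σr·r = 150, Σr = 16, Σ1 = 7.
And Σr^2·q = -5134, Σr·q = -590, Σq = -117.
Solving the 3×3 system (Gaussian elimination) gives c₂ = -269019/263816, c₁ = 310243/263816, c₀ = 323035/131908.

c₂ = -1.020, c₁ = 1.176, c₀ = 2.449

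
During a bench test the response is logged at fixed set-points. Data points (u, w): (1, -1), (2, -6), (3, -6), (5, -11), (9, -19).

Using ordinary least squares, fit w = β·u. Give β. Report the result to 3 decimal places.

Setting ∂/∂β … = 0 gives: 120·β = -257.
(Σu·u = 120, Σu·w = -257.)
Hence β = -257 / 120 ≈ -2.14167.

β = -2.142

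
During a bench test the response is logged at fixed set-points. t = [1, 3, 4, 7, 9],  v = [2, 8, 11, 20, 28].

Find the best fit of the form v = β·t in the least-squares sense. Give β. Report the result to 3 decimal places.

β = 2.962

With design matrix X, XᵀX = [[156]] and Xᵀv = [462]ᵀ.
Hence β = 462 / 156 ≈ 2.96154.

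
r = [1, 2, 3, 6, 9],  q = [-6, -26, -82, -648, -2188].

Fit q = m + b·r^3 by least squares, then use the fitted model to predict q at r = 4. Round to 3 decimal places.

Entries of AᵀA: Σ1 = 5, Σr^3 = 981, Σr^3·r^3 = 578891.
Right-hand side: Σq = -2950, Σr^3·q = -1737448.
det = 5·578891 − 981² = 1932094.
m = ((-2950)·578891 − 981·(-1737448))/1932094 = -1645981/966047; b = (5·(-1737448) − 981·(-2950))/1932094 = -2896645/966047.
At r = 4: q̂ = (-1645981/966047)·(1) + (-2896645/966047)·(64) = -187031261/966047.

q̂ = -193.605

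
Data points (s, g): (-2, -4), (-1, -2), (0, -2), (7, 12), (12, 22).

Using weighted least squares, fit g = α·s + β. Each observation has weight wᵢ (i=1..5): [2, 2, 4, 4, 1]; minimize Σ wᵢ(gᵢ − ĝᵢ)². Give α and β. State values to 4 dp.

Sums needed: Σwᵢ·s·s = 350, Σwᵢ·s = 34, Σwᵢ·1 = 13.
Right-hand side: Σwᵢ·s·g = 620, Σwᵢ·g = 50.
Δ = 350·13 − 34² = 3394.
α = (620·13 − 34·50)/3394 = 3180/1697; β = (350·50 − 34·620)/3394 = -1790/1697.

α = 1.8739, β = -1.0548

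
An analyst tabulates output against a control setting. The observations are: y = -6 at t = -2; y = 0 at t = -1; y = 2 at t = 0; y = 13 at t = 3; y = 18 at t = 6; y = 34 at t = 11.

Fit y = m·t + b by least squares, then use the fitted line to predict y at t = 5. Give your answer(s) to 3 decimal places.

Normal-equation sums: Σt·t = 171, Σt = 17, Σ1 = 6.
Right-hand side: Σt·y = 533, Σy = 61.
XᵀX·[m, b]ᵀ = Xᵀy becomes [[171, 17]; [17, 6]]·[m, b]ᵀ = [533, 61]ᵀ.
det = 171·6 − 17² = 737.
m = (533·6 − 17·61)/737 = 2161/737; b = (171·61 − 17·533)/737 = 1370/737.
At t = 5: ŷ = (2161/737)·(5) + (1370/737)·(1) = 12175/737.

ŷ = 16.520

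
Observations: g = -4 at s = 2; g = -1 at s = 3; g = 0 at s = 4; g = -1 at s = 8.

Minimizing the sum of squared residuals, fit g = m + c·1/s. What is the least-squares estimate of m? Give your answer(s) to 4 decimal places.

m = 1.1287

From the data, Σ1 = 4, Σ1/s = 29/24, Σ1/s·1/s = 253/576.
Moment sums: Σg = -6, Σ1/s·g = -59/24.
AᵀA·[m, c]ᵀ = Aᵀg becomes [[4, 29/24]; [29/24, 253/576]]·[m, c]ᵀ = [-6, -59/24]ᵀ.
Determinant 4·(253/576) − (29/24)² = 19/64.
m = ((-6)·(253/576) − (29/24)·(-59/24))/(19/64) = 193/171; c = (4·(-59/24) − (29/24)·(-6))/(19/64) = -496/57.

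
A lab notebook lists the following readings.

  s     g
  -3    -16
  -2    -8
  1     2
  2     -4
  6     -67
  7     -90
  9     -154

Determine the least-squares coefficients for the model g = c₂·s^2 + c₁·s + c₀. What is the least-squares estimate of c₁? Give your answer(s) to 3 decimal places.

From the data, Σs^2·s^2 = 10372, Σs^2·s = 1262, Σs^2 = 184, Σs·s = 184, Σs = 20, Σ1 = 7.
Right-hand side: Σs^2·g = -19486, Σs·g = -2360, Σg = -337.
Normal equations: [[10372, 1262, 184]; [1262, 184, 20]; [184, 20, 7]]·[c₂, c₁, c₀]ᵀ = [-19486, -2360, -337]ᵀ.
Row-reducing yields c₂ = -62126/31129, c₁ = 17743/31129, c₀ = 83693/31129.

c₁ = 0.570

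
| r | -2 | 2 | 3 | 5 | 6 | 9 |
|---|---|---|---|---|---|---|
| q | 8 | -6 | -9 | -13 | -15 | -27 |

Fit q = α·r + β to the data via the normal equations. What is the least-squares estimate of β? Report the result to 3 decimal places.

From the data, Σr·r = 159, Σr = 23, Σ1 = 6.
For Aᵀq: Σr·q = -453, Σq = -62.
AᵀA·[α, β]ᵀ = Aᵀq becomes [[159, 23]; [23, 6]]·[α, β]ᵀ = [-453, -62]ᵀ.
Eliminating β: 6·(row 1) − 23·(row 2) gives 425·α = 6·(-453) − 23·(-62) = -1292, so α = -76/25.
Then β = ((-62) − 23·(-76/25))/6 = 33/25.

β = 1.320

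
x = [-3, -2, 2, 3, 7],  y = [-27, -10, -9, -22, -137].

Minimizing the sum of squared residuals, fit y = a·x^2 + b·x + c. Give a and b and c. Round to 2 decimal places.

a = -2.93, b = 0.66, c = 2.08

From the data, Σx^2·x^2 = 2595, Σx^2·x = 343, Σx^2 = 75, Σx·x = 75, Σx = 7, Σ1 = 5.
For Mᵀy: Σx^2·y = -7230, Σx·y = -942, Σy = -205.
So MᵀM·[a, b, c]ᵀ = Mᵀy: [[2595, 343, 75]; [343, 75, 7]; [75, 7, 5]]·[a, b, c]ᵀ = [-7230, -942, -205]ᵀ.
Row-reducing yields a = -14377/4900, b = 93/140, c = 5099/2450.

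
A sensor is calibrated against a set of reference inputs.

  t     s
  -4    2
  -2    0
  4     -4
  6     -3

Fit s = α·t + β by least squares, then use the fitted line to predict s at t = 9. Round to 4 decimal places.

ŝ = -5.6029

With design matrix A, AᵀA = [[72, 4]; [4, 4]] and Aᵀs = [-42, -5]ᵀ.
Determinant 72·4 − 4² = 272.
α = ((-42)·4 − 4·(-5))/272 = -37/68; β = (72·(-5) − 4·(-42))/272 = -12/17.
At t = 9: ŝ = (-37/68)·(9) + (-12/17)·(1) = -381/68.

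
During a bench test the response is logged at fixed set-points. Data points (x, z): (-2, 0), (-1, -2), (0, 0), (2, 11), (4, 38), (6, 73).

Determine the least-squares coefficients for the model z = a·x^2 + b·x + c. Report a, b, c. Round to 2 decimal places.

Setting ∂/∂a … = 0 gives: 1585·a + 279·b + 61·c = 3278;  279·a + 61·b + 9·c = 614;  61·a + 9·b + 6·c = 120.
Solving the 3×3 system (Gaussian elimination) gives a = 2457/1601, b = 24647/8005, c = -1768/8005.

a = 1.53, b = 3.08, c = -0.22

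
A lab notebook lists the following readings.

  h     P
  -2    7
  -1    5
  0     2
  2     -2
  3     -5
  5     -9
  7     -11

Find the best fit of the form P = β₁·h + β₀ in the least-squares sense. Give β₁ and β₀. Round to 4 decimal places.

Compute the Gram sums: Σh·h = 92, Σh = 14, Σ1 = 7.
Right-hand side: Σh·P = -160, ΣP = -13.
Normal equations: [[92, 14]; [14, 7]]·[β₁, β₀]ᵀ = [-160, -13]ᵀ.
Determinant 92·7 − 14² = 448.
β₁ = ((-160)·7 − 14·(-13))/448 = -67/32; β₀ = (92·(-13) − 14·(-160))/448 = 261/112.

β₁ = -2.0938, β₀ = 2.3304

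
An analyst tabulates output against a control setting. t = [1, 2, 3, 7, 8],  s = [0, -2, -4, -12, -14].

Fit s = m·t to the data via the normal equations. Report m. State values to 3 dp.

The normal system XᵀX·[m]ᵀ = Xᵀs is [[127]]·[m]ᵀ = [-212]ᵀ.
Hence m = -212 / 127 ≈ -1.66929.

m = -1.669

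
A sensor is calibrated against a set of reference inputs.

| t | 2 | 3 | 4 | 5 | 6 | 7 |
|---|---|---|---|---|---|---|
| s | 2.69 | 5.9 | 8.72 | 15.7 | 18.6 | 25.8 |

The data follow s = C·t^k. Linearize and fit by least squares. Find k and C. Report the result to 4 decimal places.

k = 1.7936, C = 0.7875

Let Y = ln s. Fitting Y = k·ln t + ln C by least squares:
Σln t = 8.5252, Σ(ln t)² = 13.1965, Σln s = 13.8573, Σln t·ln s = 21.6325.
Equations: 13.1965·k + 8.5252·ln C = 21.6325;  8.5252·k + 6·ln C = 13.8573.
Solving (det = 6.5005): k = 1.79355, ln C = -0.23884, so C = exp(-0.23884) = 0.78754.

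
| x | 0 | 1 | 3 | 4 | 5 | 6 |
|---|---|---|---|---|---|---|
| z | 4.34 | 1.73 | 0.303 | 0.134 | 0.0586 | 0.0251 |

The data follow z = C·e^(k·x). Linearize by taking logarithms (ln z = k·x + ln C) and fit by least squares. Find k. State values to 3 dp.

k = -0.855

Let Y = ln z. Fitting Y = k·x + ln C by least squares:
AᵀA = [[87.0000, 19.0000]; [19.0000, 6]], rhs = [-47.3680, -7.7099]ᵀ  (here Σx = 19.0000, Σ(x)² = 87.0000, Σln z = -7.7099, Σx·ln z = -47.3680).
Δ = 87.0000·6 − (19.0000)² = 161.0000; k = (-47.3680·6 − 19.0000·-7.7099)/161.0000 = -0.85541, ln C = (87.0000·-7.7099 − 19.0000·-47.3680)/161.0000 = 1.42382.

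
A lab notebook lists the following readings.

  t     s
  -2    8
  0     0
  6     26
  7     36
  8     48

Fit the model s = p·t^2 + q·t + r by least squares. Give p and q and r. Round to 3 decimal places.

p = 0.937, q = -1.532, r = 0.741

XᵀX·[p, q, r]ᵀ = Xᵀs reads: 7809·p + 1063·q + 153·r = 5804;  1063·p + 153·q + 19·r = 776;  153·p + 19·q + 5·r = 118.
(Σt^2·t^2 = 7809, Σt^2·t = 1063, Σt^2 = 153, Σt·t = 153, Σt = 19, Σ1 = 5, Σt^2·s = 5804, Σt·s = 776, Σs = 118.)
Solving the 3×3 system (Gaussian elimination) gives p = 12149/12962, q = -19859/12962, r = 4804/6481.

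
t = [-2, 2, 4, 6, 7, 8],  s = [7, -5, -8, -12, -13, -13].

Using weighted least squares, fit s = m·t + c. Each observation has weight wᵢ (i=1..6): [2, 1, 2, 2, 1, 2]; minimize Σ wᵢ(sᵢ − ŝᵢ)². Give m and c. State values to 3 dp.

With design matrix M, MᵀWM = [[293, 41]; [41, 10]] and MᵀWs = [-545, -70]ᵀ.
det = 293·10 − 41² = 1249.
m = ((-545)·10 − 41·(-70))/1249 = -2580/1249; c = (293·(-70) − 41·(-545))/1249 = 1835/1249.

m = -2.066, c = 1.469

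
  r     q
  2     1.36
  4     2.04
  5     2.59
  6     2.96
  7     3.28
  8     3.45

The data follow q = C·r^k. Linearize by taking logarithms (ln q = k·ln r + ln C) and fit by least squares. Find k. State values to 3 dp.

Taking logs, ln q = k·ln r + ln C, so regress ln q on ln r.
Σln r = 9.5060, Σ(ln r)² = 16.3136, Σln q = 5.4835, Σln r·ln q = 9.5641.
Equations: 16.3136·k + 9.5060·ln C = 9.5641;  9.5060·k + 6·ln C = 5.4835.
Δ = 16.3136·6 − (9.5060)² = 7.5177; k = (9.5641·6 − 9.5060·5.4835)/7.5177 = 0.69947, ln C = (16.3136·5.4835 − 9.5060·9.5641)/7.5177 = -0.19427.

k = 0.699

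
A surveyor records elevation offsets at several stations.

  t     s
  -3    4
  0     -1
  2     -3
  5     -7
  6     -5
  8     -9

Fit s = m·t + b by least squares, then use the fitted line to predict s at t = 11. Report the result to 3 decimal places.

ŝ = -12.262

The normal equations are: 138·m + 18·b = -155;  18·m + 6·b = -21.
(Σt·t = 138, Σt = 18, Σ1 = 6, Σt·s = -155, Σs = -21.)
Δ = 138·6 − 18² = 504.
m = ((-155)·6 − 18·(-21))/504 = -23/21; b = (138·(-21) − 18·(-155))/504 = -3/14.
At t = 11: ŝ = (-23/21)·(11) + (-3/14)·(1) = -515/42.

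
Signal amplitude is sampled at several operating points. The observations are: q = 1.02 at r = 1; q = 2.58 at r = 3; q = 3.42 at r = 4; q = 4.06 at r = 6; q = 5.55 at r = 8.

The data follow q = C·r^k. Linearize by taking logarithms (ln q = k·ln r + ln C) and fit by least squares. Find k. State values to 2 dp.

k = 0.80

With ln qᵢ as the transformed response and ln rᵢ as the regressor:
XᵀX = [[10.6632, 6.3561]; [6.3561, 5]], rhs = [8.8202, 5.3122]ᵀ  (here Σln r = 6.3561, Σ(ln r)² = 10.6632, Σln q = 5.3122, Σln r·ln q = 8.8202).
Slope k = (n·Σln r·ln q − Σln r·Σln q)/(n·Σ(ln r)² − (Σln r)²) = (5·8.8202 − 6.3561·5.3122)/12.9161 = 0.80025; ln C = (Σln q − k·Σln r)/n = 0.04515.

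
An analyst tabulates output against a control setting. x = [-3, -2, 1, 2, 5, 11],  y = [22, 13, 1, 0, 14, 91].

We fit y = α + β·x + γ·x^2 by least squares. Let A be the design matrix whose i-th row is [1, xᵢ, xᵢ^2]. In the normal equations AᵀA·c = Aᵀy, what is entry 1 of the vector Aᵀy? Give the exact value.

Entry 1 ↔ basis 1, so (Aᵀy)_{1} = Σᵢ yᵢ = (1)·(22) + (1)·(13) + (1)·(1) + (1)·(0) + (1)·(14) + (1)·(91) = 141.

141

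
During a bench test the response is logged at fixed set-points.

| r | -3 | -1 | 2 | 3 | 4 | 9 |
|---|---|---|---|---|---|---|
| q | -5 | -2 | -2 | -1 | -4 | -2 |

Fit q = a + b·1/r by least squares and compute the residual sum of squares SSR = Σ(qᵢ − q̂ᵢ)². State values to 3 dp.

SSR = 10.978

Sums needed: Σ1 = 6, Σ1/r = -5/36, Σ1/r·1/r = 2005/1296.
For Mᵀq: Σq = -16, Σ1/r·q = 10/9.
Eliminating b: (2005/1296)·(row 1) − (-5/36)·(row 2) gives (12005/1296)·a = (2005/1296)·(-16) − (-5/36)·(10/9) = -3985/162, so a = -6376/2401.
Then b = ((10/9) − (-5/36)·(-6376/2401))/(2005/1296) = 1152/2401.
Residuals: -5245/2401, 2726/2401, 998/2401, 513/343, -3516/2401, 1446/2401; SSR = 26358/2401.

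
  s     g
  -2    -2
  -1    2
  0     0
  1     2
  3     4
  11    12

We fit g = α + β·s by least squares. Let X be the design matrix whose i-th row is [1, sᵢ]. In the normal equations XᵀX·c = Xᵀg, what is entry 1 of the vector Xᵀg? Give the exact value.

18

Entry 1 ↔ basis 1, so (Xᵀg)_{1} = Σᵢ gᵢ = (1)·(-2) + (1)·(2) + (1)·(0) + (1)·(2) + (1)·(4) + (1)·(12) = 18.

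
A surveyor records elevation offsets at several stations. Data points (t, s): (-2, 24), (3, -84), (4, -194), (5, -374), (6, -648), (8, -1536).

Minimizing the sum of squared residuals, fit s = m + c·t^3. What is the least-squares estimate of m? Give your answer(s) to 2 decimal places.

m = -1.13

From the data, Σ1 = 6, Σt^3 = 936, Σt^3·t^3 = 329314.
For Aᵀs: Σs = -2812, Σt^3·s = -988026.
Determinant 6·329314 − 936² = 1099788.
m = ((-2812)·329314 − 936·(-988026))/1099788 = -309658/274947; c = (6·(-988026) − 936·(-2812))/1099788 = -274677/91649.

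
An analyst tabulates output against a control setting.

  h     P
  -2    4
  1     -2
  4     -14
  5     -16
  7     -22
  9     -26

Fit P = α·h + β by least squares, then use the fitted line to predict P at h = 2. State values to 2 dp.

P̂ = -6.92

From the data, Σh·h = 176, Σh = 24, Σ1 = 6.
For AᵀP: Σh·P = -534, ΣP = -76.
AᵀA·[α, β]ᵀ = AᵀP becomes [[176, 24]; [24, 6]]·[α, β]ᵀ = [-534, -76]ᵀ.
Δ = 176·6 − 24² = 480.
α = ((-534)·6 − 24·(-76))/480 = -23/8; β = (176·(-76) − 24·(-534))/480 = -7/6.
At h = 2: P̂ = (-23/8)·(2) + (-7/6)·(1) = -83/12.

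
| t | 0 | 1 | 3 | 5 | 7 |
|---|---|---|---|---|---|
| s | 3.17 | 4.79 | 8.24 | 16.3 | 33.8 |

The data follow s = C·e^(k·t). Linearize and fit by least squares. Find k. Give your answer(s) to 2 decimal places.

Linearized form: ln s = k·t + ln C. From the 5 transformed points,
AᵀA = [[84.0000, 16.0000]; [16.0000, 5]], rhs = [46.4926, 11.1409]ᵀ  (here Σt = 16.0000, Σ(t)² = 84.0000, Σln s = 11.1409, Σt·ln s = 46.4926).
Δ = 84.0000·5 − (16.0000)² = 164.0000; k = (46.4926·5 − 16.0000·11.1409)/164.0000 = 0.33054, ln C = (84.0000·11.1409 − 16.0000·46.4926)/164.0000 = 1.17045.

k = 0.33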